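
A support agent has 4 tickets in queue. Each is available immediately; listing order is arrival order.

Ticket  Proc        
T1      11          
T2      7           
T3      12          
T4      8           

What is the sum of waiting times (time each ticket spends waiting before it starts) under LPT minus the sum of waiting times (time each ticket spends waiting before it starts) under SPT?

18

LPT (decreasing processing time): T3 T1 T4 T2.
T3: waits 0, runs 0→12
T1: waits 12, runs 12→23
T4: waits 23, runs 23→31
T2: waits 31, runs 31→38
Sum = 0+12+23+31 = 66.
SPT (increasing processing time): T2 T4 T1 T3.
T2: waits 0, runs 0→7
T4: waits 7, runs 7→15
T1: waits 15, runs 15→26
T3: waits 26, runs 26→38
Sum = 0+7+15+26 = 48.
Difference = 66 − 48 = 18.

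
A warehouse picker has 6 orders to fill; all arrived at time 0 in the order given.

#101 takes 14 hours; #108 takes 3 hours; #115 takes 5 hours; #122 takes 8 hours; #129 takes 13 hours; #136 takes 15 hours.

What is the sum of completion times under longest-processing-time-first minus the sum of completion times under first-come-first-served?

65

LPT (decreasing processing time): #136 #101 #129 #122 #115 #108.
#136: 0→15
#101: 15→29
#129: 29→42
#122: 42→50
#115: 50→55
#108: 55→58
Sum = 15+29+42+50+55+58 = 249.
FIFO (arrival order): #101 #108 #115 #122 #129 #136.
#101: 0→14
#108: 14→17
#115: 17→22
#122: 22→30
#129: 30→43
#136: 43→58
Sum = 14+17+22+30+43+58 = 184.
Difference = 249 − 184 = 65.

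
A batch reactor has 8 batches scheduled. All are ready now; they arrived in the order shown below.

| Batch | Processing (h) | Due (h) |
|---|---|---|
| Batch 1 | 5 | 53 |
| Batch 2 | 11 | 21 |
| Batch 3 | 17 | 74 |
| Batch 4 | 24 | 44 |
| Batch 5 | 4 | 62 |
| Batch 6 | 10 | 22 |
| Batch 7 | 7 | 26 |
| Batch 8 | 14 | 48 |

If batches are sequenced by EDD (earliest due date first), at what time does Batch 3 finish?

92

EDD (increasing due date): Batch 2 Batch 6 Batch 7 Batch 4 Batch 8 Batch 1 Batch 5 Batch 3.
Batch 2: 0→11
Batch 6: 11→21
Batch 7: 21→28
Batch 4: 28→52
Batch 8: 52→66
Batch 1: 66→71
Batch 5: 71→75
Batch 3: 75→92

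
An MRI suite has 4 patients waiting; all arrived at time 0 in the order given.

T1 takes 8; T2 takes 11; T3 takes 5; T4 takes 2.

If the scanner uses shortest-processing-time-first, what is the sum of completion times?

SPT (increasing processing time): T4 T3 T1 T2.
T4: 0→2
T3: 2→7
T1: 7→15
T2: 15→26
Sum = 2+7+15+26 = 50.

50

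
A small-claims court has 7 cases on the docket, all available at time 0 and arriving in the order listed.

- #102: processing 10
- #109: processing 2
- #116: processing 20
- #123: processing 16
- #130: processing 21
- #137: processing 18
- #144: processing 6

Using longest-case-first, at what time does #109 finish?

LPT (decreasing processing time): #130 #116 #137 #123 #102 #144 #109.
#130: 0→21
#116: 21→41
#137: 41→59
#123: 59→75
#102: 75→85
#144: 85→91
#109: 91→93

93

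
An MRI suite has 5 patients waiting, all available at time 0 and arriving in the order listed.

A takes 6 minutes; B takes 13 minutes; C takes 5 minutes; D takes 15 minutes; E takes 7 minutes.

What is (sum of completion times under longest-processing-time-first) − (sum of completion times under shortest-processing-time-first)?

LPT (decreasing processing time): D B E A C.
D: 0→15
B: 15→28
E: 28→35
A: 35→41
C: 41→46
Sum = 15+28+35+41+46 = 165.
SPT (increasing processing time): C A E B D.
C: 0→5
A: 5→11
E: 11→18
B: 18→31
D: 31→46
Sum = 5+11+18+31+46 = 111.
Difference = 165 − 111 = 54.

54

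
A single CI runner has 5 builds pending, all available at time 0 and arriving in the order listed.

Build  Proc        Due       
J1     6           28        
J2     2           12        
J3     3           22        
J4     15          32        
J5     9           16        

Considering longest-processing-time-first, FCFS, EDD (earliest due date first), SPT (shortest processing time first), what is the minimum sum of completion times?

LPT (decreasing processing time): J4 J5 J1 J3 J2.
J4: 0→15
J5: 15→24
J1: 24→30
J3: 30→33
J2: 33→35
Sum = 15+24+30+33+35 = 137.
FIFO (arrival order): J1 J2 J3 J4 J5.
J1: 0→6
J2: 6→8
J3: 8→11
J4: 11→26
J5: 26→35
Sum = 6+8+11+26+35 = 86.
EDD (increasing due date): J2 J5 J3 J1 J4.
J2: 0→2
J5: 2→11
J3: 11→14
J1: 14→20
J4: 20→35
Sum = 2+11+14+20+35 = 82.
SPT (increasing processing time): J2 J3 J1 J5 J4.
J2: 0→2
J3: 2→5
J1: 5→11
J5: 11→20
J4: 20→35
Sum = 2+5+11+20+35 = 73.
LPT 137, FIFO 86, EDD 82, SPT 73 → minimum 73.

73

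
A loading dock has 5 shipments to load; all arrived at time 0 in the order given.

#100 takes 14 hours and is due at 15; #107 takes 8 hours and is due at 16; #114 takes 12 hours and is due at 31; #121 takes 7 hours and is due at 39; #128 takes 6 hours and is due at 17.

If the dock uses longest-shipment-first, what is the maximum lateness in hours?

LPT (decreasing processing time): #100 #114 #107 #121 #128.
#100: 0→14, due 15, lateness -1
#114: 14→26, due 31, lateness -5
#107: 26→34, due 16, lateness 18
#121: 34→41, due 39, lateness 2
#128: 41→47, due 17, lateness 30
Maximum = 30.

30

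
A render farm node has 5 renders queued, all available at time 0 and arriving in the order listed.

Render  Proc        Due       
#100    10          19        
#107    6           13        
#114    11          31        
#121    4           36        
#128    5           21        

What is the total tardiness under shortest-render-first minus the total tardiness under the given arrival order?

SPT (increasing processing time): #121 #128 #107 #100 #114.
#121: 0→4, due 36, tardiness 0
#128: 4→9, due 21, tardiness 0
#107: 9→15, due 13, tardiness 2
#100: 15→25, due 19, tardiness 6
#114: 25→36, due 31, tardiness 5
Sum = 0+0+2+6+5 = 13.
FIFO (arrival order): #100 #107 #114 #121 #128.
#100: 0→10, due 19, tardiness 0
#107: 10→16, due 13, tardiness 3
#114: 16→27, due 31, tardiness 0
#121: 27→31, due 36, tardiness 0
#128: 31→36, due 21, tardiness 15
Sum = 0+3+0+0+15 = 18.
Difference = 13 − 18 = -5.

-5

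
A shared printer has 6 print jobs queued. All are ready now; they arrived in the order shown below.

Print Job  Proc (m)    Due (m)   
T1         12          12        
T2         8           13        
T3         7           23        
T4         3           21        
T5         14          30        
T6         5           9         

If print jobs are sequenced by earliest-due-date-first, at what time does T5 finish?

49

EDD (increasing due date): T6 T1 T2 T4 T3 T5.
T6: 0→5
T1: 5→17
T2: 17→25
T4: 25→28
T3: 28→35
T5: 35→49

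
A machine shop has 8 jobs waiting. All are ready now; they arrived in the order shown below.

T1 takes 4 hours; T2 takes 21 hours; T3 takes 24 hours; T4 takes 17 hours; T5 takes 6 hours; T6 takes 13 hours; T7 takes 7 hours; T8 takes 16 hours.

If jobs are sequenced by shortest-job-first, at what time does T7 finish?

SPT (increasing processing time): T1 T5 T7 T6 T8 T4 T2 T3.
T1: 0→4
T5: 4→10
T7: 10→17

17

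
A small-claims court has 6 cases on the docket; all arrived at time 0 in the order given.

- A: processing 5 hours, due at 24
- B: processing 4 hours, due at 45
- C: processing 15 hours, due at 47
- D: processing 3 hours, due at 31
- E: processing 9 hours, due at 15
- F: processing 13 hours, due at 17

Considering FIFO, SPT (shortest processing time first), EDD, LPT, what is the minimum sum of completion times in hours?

FIFO (arrival order): A B C D E F.
A: 0→5
B: 5→9
C: 9→24
D: 24→27
E: 27→36
F: 36→49
Sum = 5+9+24+27+36+49 = 150.
SPT (increasing processing time): D B A E F C.
D: 0→3
B: 3→7
A: 7→12
E: 12→21
F: 21→34
C: 34→49
Sum = 3+7+12+21+34+49 = 126.
EDD (increasing due date): E F A D B C.
E: 0→9
F: 9→22
A: 22→27
D: 27→30
B: 30→34
C: 34→49
Sum = 9+22+27+30+34+49 = 171.
LPT (decreasing processing time): C F E A B D.
C: 0→15
F: 15→28
E: 28→37
A: 37→42
B: 42→46
D: 46→49
Sum = 15+28+37+42+46+49 = 217.
FIFO 150, SPT 126, EDD 171, LPT 217 → minimum 126.

126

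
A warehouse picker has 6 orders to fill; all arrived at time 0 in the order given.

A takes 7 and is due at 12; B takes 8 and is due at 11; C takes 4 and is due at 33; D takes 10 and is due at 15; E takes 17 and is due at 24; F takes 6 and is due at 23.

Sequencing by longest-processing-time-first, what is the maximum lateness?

30

LPT (decreasing processing time): E D B A F C.
E: 0→17, due 24, lateness -7
D: 17→27, due 15, lateness 12
B: 27→35, due 11, lateness 24
A: 35→42, due 12, lateness 30
F: 42→48, due 23, lateness 25
C: 48→52, due 33, lateness 19
Maximum = 30.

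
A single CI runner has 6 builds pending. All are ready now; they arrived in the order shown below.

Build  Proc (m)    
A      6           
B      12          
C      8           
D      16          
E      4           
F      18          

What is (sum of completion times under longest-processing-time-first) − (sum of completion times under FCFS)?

LPT (decreasing processing time): F D B C A E.
F: 0→18
D: 18→34
B: 34→46
C: 46→54
A: 54→60
E: 60→64
Sum = 18+34+46+54+60+64 = 276.
FIFO (arrival order): A B C D E F.
A: 0→6
B: 6→18
C: 18→26
D: 26→42
E: 42→46
F: 46→64
Sum = 6+18+26+42+46+64 = 202.
Difference = 276 − 202 = 74.

74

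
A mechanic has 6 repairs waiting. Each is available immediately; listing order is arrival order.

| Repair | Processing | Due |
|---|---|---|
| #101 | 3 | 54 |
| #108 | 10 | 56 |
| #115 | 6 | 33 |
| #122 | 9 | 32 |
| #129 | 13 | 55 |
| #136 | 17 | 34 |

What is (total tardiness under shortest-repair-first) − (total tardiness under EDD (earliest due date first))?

22

SPT (increasing processing time): #101 #115 #122 #108 #129 #136.
#101: 0→3, due 54, tardiness 0
#115: 3→9, due 33, tardiness 0
#122: 9→18, due 32, tardiness 0
#108: 18→28, due 56, tardiness 0
#129: 28→41, due 55, tardiness 0
#136: 41→58, due 34, tardiness 24
Sum = 0+0+0+0+0+24 = 24.
EDD (increasing due date): #122 #115 #136 #101 #129 #108.
#122: 0→9, due 32, tardiness 0
#115: 9→15, due 33, tardiness 0
#136: 15→32, due 34, tardiness 0
#101: 32→35, due 54, tardiness 0
#129: 35→48, due 55, tardiness 0
#108: 48→58, due 56, tardiness 2
Sum = 0+0+0+0+0+2 = 2.
Difference = 24 − 2 = 22.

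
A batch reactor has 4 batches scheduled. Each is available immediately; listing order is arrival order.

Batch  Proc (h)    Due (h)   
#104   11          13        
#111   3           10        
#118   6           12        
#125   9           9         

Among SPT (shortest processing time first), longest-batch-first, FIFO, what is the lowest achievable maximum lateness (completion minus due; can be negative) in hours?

SPT (increasing processing time): #111 #118 #125 #104.
#111: 0→3, due 10, lateness -7
#118: 3→9, due 12, lateness -3
#125: 9→18, due 9, lateness 9
#104: 18→29, due 13, lateness 16
Maximum = 16.
LPT (decreasing processing time): #104 #125 #118 #111.
#104: 0→11, due 13, lateness -2
#125: 11→20, due 9, lateness 11
#118: 20→26, due 12, lateness 14
#111: 26→29, due 10, lateness 19
Maximum = 19.
FIFO (arrival order): #104 #111 #118 #125.
#104: 0→11, due 13, lateness -2
#111: 11→14, due 10, lateness 4
#118: 14→20, due 12, lateness 8
#125: 20→29, due 9, lateness 20
Maximum = 20.
SPT 16, LPT 19, FIFO 20 → minimum 16.

16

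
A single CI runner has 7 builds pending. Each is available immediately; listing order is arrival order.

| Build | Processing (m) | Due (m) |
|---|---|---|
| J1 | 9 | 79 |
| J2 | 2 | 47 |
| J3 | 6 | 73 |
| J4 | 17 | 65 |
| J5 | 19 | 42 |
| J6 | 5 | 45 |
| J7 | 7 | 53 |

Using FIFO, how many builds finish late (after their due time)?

FIFO (arrival order): J1 J2 J3 J4 J5 J6 J7.
J1: 0→9, due 79, tardiness 0
J2: 9→11, due 47, tardiness 0
J3: 11→17, due 73, tardiness 0
J4: 17→34, due 65, tardiness 0
J5: 34→53, due 42, tardiness 11
J6: 53→58, due 45, tardiness 13
J7: 58→65, due 53, tardiness 12
Late builds: 3.

3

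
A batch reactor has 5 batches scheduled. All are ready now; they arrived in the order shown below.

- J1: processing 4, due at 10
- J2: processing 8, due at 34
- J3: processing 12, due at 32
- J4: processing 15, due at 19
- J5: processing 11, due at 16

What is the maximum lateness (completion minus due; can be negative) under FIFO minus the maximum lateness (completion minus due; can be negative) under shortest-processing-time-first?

FIFO (arrival order): J1 J2 J3 J4 J5.
J1: 0→4, due 10, lateness -6
J2: 4→12, due 34, lateness -22
J3: 12→24, due 32, lateness -8
J4: 24→39, due 19, lateness 20
J5: 39→50, due 16, lateness 34
Maximum = 34.
SPT (increasing processing time): J1 J2 J5 J3 J4.
J1: 0→4, due 10, lateness -6
J2: 4→12, due 34, lateness -22
J5: 12→23, due 16, lateness 7
J3: 23→35, due 32, lateness 3
J4: 35→50, due 19, lateness 31
Maximum = 31.
Difference = 34 − 31 = 3.

3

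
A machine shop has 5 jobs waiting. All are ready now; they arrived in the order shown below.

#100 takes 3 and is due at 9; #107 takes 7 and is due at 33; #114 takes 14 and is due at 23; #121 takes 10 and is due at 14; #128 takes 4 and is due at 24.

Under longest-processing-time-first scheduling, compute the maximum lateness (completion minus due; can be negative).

29

LPT (decreasing processing time): #114 #121 #107 #128 #100.
#114: 0→14, due 23, lateness -9
#121: 14→24, due 14, lateness 10
#107: 24→31, due 33, lateness -2
#128: 31→35, due 24, lateness 11
#100: 35→38, due 9, lateness 29
Maximum = 29.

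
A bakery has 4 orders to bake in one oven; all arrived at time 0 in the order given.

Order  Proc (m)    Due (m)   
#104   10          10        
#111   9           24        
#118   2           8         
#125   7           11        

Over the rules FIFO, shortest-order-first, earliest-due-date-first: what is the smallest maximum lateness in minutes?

8

FIFO (arrival order): #104 #111 #118 #125.
#104: 0→10, due 10, lateness 0
#111: 10→19, due 24, lateness -5
#118: 19→21, due 8, lateness 13
#125: 21→28, due 11, lateness 17
Maximum = 17.
SPT (increasing processing time): #118 #125 #111 #104.
#118: 0→2, due 8, lateness -6
#125: 2→9, due 11, lateness -2
#111: 9→18, due 24, lateness -6
#104: 18→28, due 10, lateness 18
Maximum = 18.
EDD (increasing due date): #118 #104 #125 #111.
#118: 0→2, due 8, lateness -6
#104: 2→12, due 10, lateness 2
#125: 12→19, due 11, lateness 8
#111: 19→28, due 24, lateness 4
Maximum = 8.
FIFO 17, SPT 18, EDD 8 → minimum 8.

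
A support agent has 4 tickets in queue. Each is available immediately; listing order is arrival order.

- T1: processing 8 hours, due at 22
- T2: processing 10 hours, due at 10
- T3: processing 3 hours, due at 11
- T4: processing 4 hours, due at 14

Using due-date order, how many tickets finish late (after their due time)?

EDD (increasing due date): T2 T3 T4 T1.
T2: 0→10, due 10, tardiness 0
T3: 10→13, due 11, tardiness 2
T4: 13→17, due 14, tardiness 3
T1: 17→25, due 22, tardiness 3
Late tickets: 3.

3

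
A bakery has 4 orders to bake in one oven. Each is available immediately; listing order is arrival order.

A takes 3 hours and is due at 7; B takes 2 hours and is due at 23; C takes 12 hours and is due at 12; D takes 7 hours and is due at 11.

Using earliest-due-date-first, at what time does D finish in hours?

10

EDD (increasing due date): A D C B.
A: 0→3
D: 3→10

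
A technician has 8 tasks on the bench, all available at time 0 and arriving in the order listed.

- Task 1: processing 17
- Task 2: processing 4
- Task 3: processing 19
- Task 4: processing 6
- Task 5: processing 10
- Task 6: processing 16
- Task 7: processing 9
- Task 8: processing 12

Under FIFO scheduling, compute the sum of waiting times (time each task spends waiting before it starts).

FIFO (arrival order): Task 1 Task 2 Task 3 Task 4 Task 5 Task 6 Task 7 Task 8.
Task 1: waits 0, runs 0→17
Task 2: waits 17, runs 17→21
Task 3: waits 21, runs 21→40
Task 4: waits 40, runs 40→46
Task 5: waits 46, runs 46→56
Task 6: waits 56, runs 56→72
Task 7: waits 72, runs 72→81
Task 8: waits 81, runs 81→93
Sum = 0+17+21+40+46+56+72+81 = 333.

333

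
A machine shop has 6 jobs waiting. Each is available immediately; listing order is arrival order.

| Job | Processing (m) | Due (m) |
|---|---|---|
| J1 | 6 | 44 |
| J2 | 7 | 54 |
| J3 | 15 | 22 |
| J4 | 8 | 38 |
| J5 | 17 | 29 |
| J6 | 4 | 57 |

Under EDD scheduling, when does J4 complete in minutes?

EDD (increasing due date): J3 J5 J4 J1 J2 J6.
J3: 0→15
J5: 15→32
J4: 32→40

40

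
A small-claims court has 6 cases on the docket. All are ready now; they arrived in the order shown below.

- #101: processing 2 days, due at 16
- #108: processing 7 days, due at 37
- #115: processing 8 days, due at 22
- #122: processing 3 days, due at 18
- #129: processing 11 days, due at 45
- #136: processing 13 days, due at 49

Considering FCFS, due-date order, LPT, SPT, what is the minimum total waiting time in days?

FIFO (arrival order): #101 #108 #115 #122 #129 #136.
#101: waits 0, runs 0→2
#108: waits 2, runs 2→9
#115: waits 9, runs 9→17
#122: waits 17, runs 17→20
#129: waits 20, runs 20→31
#136: waits 31, runs 31→44
Sum = 0+2+9+17+20+31 = 79.
EDD (increasing due date): #101 #122 #115 #108 #129 #136.
#101: waits 0, runs 0→2
#122: waits 2, runs 2→5
#115: waits 5, runs 5→13
#108: waits 13, runs 13→20
#129: waits 20, runs 20→31
#136: waits 31, runs 31→44
Sum = 0+2+5+13+20+31 = 71.
LPT (decreasing processing time): #136 #129 #115 #108 #122 #101.
#136: waits 0, runs 0→13
#129: waits 13, runs 13→24
#115: waits 24, runs 24→32
#108: waits 32, runs 32→39
#122: waits 39, runs 39→42
#101: waits 42, runs 42→44
Sum = 0+13+24+32+39+42 = 150.
SPT (increasing processing time): #101 #122 #108 #115 #129 #136.
#101: waits 0, runs 0→2
#122: waits 2, runs 2→5
#108: waits 5, runs 5→12
#115: waits 12, runs 12→20
#129: waits 20, runs 20→31
#136: waits 31, runs 31→44
Sum = 0+2+5+12+20+31 = 70.
FIFO 79, EDD 71, LPT 150, SPT 70 → minimum 70.

70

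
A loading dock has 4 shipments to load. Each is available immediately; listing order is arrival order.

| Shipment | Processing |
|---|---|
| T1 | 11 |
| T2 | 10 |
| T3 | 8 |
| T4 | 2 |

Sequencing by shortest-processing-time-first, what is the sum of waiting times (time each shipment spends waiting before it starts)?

32

SPT (increasing processing time): T4 T3 T2 T1.
T4: waits 0, runs 0→2
T3: waits 2, runs 2→10
T2: waits 10, runs 10→20
T1: waits 20, runs 20→31
Sum = 0+2+10+20 = 32.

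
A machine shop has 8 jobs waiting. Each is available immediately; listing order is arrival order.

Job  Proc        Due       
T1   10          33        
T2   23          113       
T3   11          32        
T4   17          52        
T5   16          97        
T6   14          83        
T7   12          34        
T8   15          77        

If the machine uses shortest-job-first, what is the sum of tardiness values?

48

SPT (increasing processing time): T1 T3 T7 T6 T8 T5 T4 T2.
T1: 0→10, due 33, tardiness 0
T3: 10→21, due 32, tardiness 0
T7: 21→33, due 34, tardiness 0
T6: 33→47, due 83, tardiness 0
T8: 47→62, due 77, tardiness 0
T5: 62→78, due 97, tardiness 0
T4: 78→95, due 52, tardiness 43
T2: 95→118, due 113, tardiness 5
Sum = 0+0+0+0+0+0+43+5 = 48.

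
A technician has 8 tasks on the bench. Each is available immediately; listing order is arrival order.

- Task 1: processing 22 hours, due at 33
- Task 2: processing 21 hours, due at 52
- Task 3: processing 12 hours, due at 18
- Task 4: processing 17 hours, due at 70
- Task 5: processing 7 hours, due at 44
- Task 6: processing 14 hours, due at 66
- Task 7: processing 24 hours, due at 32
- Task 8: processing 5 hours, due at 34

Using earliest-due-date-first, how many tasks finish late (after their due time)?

7

EDD (increasing due date): Task 3 Task 7 Task 1 Task 8 Task 5 Task 2 Task 6 Task 4.
Task 3: 0→12, due 18, tardiness 0
Task 7: 12→36, due 32, tardiness 4
Task 1: 36→58, due 33, tardiness 25
Task 8: 58→63, due 34, tardiness 29
Task 5: 63→70, due 44, tardiness 26
Task 2: 70→91, due 52, tardiness 39
Task 6: 91→105, due 66, tardiness 39
Task 4: 105→122, due 70, tardiness 52
Late tasks: 7.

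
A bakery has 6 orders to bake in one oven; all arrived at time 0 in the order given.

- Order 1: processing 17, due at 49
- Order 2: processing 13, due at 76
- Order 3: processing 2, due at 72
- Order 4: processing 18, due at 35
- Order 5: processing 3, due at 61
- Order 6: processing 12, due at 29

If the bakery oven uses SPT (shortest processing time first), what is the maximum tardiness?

SPT (increasing processing time): Order 3 Order 5 Order 6 Order 2 Order 1 Order 4.
Order 3: 0→2, due 72, tardiness 0
Order 5: 2→5, due 61, tardiness 0
Order 6: 5→17, due 29, tardiness 0
Order 2: 17→30, due 76, tardiness 0
Order 1: 30→47, due 49, tardiness 0
Order 4: 47→65, due 35, tardiness 30
Maximum = 30.

30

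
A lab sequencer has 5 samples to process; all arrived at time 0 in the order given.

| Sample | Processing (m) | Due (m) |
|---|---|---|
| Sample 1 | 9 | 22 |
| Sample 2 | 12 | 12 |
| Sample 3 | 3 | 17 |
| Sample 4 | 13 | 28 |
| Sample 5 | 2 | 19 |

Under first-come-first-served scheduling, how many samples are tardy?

4

FIFO (arrival order): Sample 1 Sample 2 Sample 3 Sample 4 Sample 5.
Sample 1: 0→9, due 22, tardiness 0
Sample 2: 9→21, due 12, tardiness 9
Sample 3: 21→24, due 17, tardiness 7
Sample 4: 24→37, due 28, tardiness 9
Sample 5: 37→39, due 19, tardiness 20
Late samples: 4.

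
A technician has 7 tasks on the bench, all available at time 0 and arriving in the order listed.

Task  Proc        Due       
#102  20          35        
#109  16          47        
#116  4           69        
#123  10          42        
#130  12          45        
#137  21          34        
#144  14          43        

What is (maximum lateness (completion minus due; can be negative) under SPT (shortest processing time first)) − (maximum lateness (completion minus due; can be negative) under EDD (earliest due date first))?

17

SPT (increasing processing time): #116 #123 #130 #144 #109 #102 #137.
#116: 0→4, due 69, lateness -65
#123: 4→14, due 42, lateness -28
#130: 14→26, due 45, lateness -19
#144: 26→40, due 43, lateness -3
#109: 40→56, due 47, lateness 9
#102: 56→76, due 35, lateness 41
#137: 76→97, due 34, lateness 63
Maximum = 63.
EDD (increasing due date): #137 #102 #123 #144 #130 #109 #116.
#137: 0→21, due 34, lateness -13
#102: 21→41, due 35, lateness 6
#123: 41→51, due 42, lateness 9
#144: 51→65, due 43, lateness 22
#130: 65→77, due 45, lateness 32
#109: 77→93, due 47, lateness 46
#116: 93→97, due 69, lateness 28
Maximum = 46.
Difference = 63 − 46 = 17.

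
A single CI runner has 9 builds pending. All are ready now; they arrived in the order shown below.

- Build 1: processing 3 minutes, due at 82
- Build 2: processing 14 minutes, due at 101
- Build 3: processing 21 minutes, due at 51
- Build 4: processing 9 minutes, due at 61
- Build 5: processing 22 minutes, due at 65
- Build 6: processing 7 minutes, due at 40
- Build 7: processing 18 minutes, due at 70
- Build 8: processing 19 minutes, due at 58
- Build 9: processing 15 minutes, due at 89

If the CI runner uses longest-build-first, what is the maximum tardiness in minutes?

85

LPT (decreasing processing time): Build 5 Build 3 Build 8 Build 7 Build 9 Build 2 Build 4 Build 6 Build 1.
Build 5: 0→22, due 65, tardiness 0
Build 3: 22→43, due 51, tardiness 0
Build 8: 43→62, due 58, tardiness 4
Build 7: 62→80, due 70, tardiness 10
Build 9: 80→95, due 89, tardiness 6
Build 2: 95→109, due 101, tardiness 8
Build 4: 109→118, due 61, tardiness 57
Build 6: 118→125, due 40, tardiness 85
Build 1: 125→128, due 82, tardiness 46
Maximum = 85.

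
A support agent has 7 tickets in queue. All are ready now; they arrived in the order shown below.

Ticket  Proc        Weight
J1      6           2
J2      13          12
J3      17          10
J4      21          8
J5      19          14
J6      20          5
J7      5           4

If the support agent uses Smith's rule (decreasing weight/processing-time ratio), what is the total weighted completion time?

2553

WSPT (decreasing weight/processing-time ratio): J2 J7 J5 J3 J4 J1 J6.
J2: finishes 13, weight 12, w·C = 156
J7: finishes 18, weight 4, w·C = 72
J5: finishes 37, weight 14, w·C = 518
J3: finishes 54, weight 10, w·C = 540
J4: finishes 75, weight 8, w·C = 600
J1: finishes 81, weight 2, w·C = 162
J6: finishes 101, weight 5, w·C = 505
Sum = 156+72+518+540+600+162+505 = 2553.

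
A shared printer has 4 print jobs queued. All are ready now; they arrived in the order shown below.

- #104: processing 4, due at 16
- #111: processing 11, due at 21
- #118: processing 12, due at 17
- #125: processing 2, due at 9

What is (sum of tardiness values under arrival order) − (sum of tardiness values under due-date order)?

FIFO (arrival order): #104 #111 #118 #125.
#104: 0→4, due 16, tardiness 0
#111: 4→15, due 21, tardiness 0
#118: 15→27, due 17, tardiness 10
#125: 27→29, due 9, tardiness 20
Sum = 0+0+10+20 = 30.
EDD (increasing due date): #125 #104 #118 #111.
#125: 0→2, due 9, tardiness 0
#104: 2→6, due 16, tardiness 0
#118: 6→18, due 17, tardiness 1
#111: 18→29, due 21, tardiness 8
Sum = 0+0+1+8 = 9.
Difference = 30 − 9 = 21.

21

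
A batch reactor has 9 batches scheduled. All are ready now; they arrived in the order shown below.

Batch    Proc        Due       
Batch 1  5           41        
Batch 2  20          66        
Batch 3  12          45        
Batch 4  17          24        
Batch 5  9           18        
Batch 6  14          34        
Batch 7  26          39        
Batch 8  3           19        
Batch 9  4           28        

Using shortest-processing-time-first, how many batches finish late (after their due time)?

5

SPT (increasing processing time): Batch 8 Batch 9 Batch 1 Batch 5 Batch 3 Batch 6 Batch 4 Batch 2 Batch 7.
Batch 8: 0→3, due 19, tardiness 0
Batch 9: 3→7, due 28, tardiness 0
Batch 1: 7→12, due 41, tardiness 0
Batch 5: 12→21, due 18, tardiness 3
Batch 3: 21→33, due 45, tardiness 0
Batch 6: 33→47, due 34, tardiness 13
Batch 4: 47→64, due 24, tardiness 40
Batch 2: 64→84, due 66, tardiness 18
Batch 7: 84→110, due 39, tardiness 71
Late batches: 5.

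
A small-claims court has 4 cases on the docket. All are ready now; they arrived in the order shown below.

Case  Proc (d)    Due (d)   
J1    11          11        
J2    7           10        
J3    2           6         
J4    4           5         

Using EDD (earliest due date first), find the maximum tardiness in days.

EDD (increasing due date): J4 J3 J2 J1.
J4: 0→4, due 5, tardiness 0
J3: 4→6, due 6, tardiness 0
J2: 6→13, due 10, tardiness 3
J1: 13→24, due 11, tardiness 13
Maximum = 13.

13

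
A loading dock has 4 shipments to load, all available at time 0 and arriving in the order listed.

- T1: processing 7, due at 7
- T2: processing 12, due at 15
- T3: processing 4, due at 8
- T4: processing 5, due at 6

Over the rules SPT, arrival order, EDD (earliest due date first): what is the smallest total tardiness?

25

SPT (increasing processing time): T3 T4 T1 T2.
T3: 0→4, due 8, tardiness 0
T4: 4→9, due 6, tardiness 3
T1: 9→16, due 7, tardiness 9
T2: 16→28, due 15, tardiness 13
Sum = 0+3+9+13 = 25.
FIFO (arrival order): T1 T2 T3 T4.
T1: 0→7, due 7, tardiness 0
T2: 7→19, due 15, tardiness 4
T3: 19→23, due 8, tardiness 15
T4: 23→28, due 6, tardiness 22
Sum = 0+4+15+22 = 41.
EDD (increasing due date): T4 T1 T3 T2.
T4: 0→5, due 6, tardiness 0
T1: 5→12, due 7, tardiness 5
T3: 12→16, due 8, tardiness 8
T2: 16→28, due 15, tardiness 13
Sum = 0+5+8+13 = 26.
SPT 25, FIFO 41, EDD 26 → minimum 25.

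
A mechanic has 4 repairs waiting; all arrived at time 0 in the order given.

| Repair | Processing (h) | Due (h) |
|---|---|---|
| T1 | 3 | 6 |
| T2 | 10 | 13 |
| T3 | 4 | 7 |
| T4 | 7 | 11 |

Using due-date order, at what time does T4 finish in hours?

EDD (increasing due date): T1 T3 T4 T2.
T1: 0→3
T3: 3→7
T4: 7→14

14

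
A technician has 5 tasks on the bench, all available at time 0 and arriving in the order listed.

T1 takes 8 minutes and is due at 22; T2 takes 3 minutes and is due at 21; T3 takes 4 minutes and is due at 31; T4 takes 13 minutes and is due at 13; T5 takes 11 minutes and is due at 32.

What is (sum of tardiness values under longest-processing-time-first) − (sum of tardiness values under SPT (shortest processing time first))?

LPT (decreasing processing time): T4 T5 T1 T3 T2.
T4: 0→13, due 13, tardiness 0
T5: 13→24, due 32, tardiness 0
T1: 24→32, due 22, tardiness 10
T3: 32→36, due 31, tardiness 5
T2: 36→39, due 21, tardiness 18
Sum = 0+0+10+5+18 = 33.
SPT (increasing processing time): T2 T3 T1 T5 T4.
T2: 0→3, due 21, tardiness 0
T3: 3→7, due 31, tardiness 0
T1: 7→15, due 22, tardiness 0
T5: 15→26, due 32, tardiness 0
T4: 26→39, due 13, tardiness 26
Sum = 0+0+0+0+26 = 26.
Difference = 33 − 26 = 7.

7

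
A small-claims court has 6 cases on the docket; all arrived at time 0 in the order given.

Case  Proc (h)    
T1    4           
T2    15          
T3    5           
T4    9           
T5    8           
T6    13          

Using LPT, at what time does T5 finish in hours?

LPT (decreasing processing time): T2 T6 T4 T5 T3 T1.
T2: 0→15
T6: 15→28
T4: 28→37
T5: 37→45

45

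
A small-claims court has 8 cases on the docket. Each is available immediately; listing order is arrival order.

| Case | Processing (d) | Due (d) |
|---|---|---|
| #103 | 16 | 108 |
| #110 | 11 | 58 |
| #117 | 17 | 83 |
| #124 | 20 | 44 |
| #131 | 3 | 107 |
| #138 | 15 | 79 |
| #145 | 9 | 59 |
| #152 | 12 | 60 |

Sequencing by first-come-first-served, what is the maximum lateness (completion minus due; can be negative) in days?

FIFO (arrival order): #103 #110 #117 #124 #131 #138 #145 #152.
#103: 0→16, due 108, lateness -92
#110: 16→27, due 58, lateness -31
#117: 27→44, due 83, lateness -39
#124: 44→64, due 44, lateness 20
#131: 64→67, due 107, lateness -40
#138: 67→82, due 79, lateness 3
#145: 82→91, due 59, lateness 32
#152: 91→103, due 60, lateness 43
Maximum = 43.

43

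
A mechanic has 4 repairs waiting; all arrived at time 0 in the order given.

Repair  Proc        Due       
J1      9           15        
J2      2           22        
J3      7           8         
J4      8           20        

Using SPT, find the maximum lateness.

11

SPT (increasing processing time): J2 J3 J4 J1.
J2: 0→2, due 22, lateness -20
J3: 2→9, due 8, lateness 1
J4: 9→17, due 20, lateness -3
J1: 17→26, due 15, lateness 11
Maximum = 11.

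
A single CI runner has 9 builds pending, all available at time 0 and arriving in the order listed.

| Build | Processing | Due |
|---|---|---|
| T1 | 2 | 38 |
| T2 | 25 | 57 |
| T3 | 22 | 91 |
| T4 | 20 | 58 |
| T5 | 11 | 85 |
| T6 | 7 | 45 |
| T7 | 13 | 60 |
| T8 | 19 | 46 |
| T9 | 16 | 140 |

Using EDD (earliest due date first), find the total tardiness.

EDD (increasing due date): T1 T6 T8 T2 T4 T7 T5 T3 T9.
T1: 0→2, due 38, tardiness 0
T6: 2→9, due 45, tardiness 0
T8: 9→28, due 46, tardiness 0
T2: 28→53, due 57, tardiness 0
T4: 53→73, due 58, tardiness 15
T7: 73→86, due 60, tardiness 26
T5: 86→97, due 85, tardiness 12
T3: 97→119, due 91, tardiness 28
T9: 119→135, due 140, tardiness 0
Sum = 0+0+0+0+15+26+12+28+0 = 81.

81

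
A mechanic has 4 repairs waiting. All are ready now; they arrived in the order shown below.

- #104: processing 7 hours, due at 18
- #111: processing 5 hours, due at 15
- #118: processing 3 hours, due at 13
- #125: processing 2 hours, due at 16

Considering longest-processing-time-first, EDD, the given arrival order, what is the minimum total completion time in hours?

38

LPT (decreasing processing time): #104 #111 #118 #125.
#104: 0→7
#111: 7→12
#118: 12→15
#125: 15→17
Sum = 7+12+15+17 = 51.
EDD (increasing due date): #118 #111 #125 #104.
#118: 0→3
#111: 3→8
#125: 8→10
#104: 10→17
Sum = 3+8+10+17 = 38.
FIFO (arrival order): #104 #111 #118 #125.
#104: 0→7
#111: 7→12
#118: 12→15
#125: 15→17
Sum = 7+12+15+17 = 51.
LPT 51, EDD 38, FIFO 51 → minimum 38.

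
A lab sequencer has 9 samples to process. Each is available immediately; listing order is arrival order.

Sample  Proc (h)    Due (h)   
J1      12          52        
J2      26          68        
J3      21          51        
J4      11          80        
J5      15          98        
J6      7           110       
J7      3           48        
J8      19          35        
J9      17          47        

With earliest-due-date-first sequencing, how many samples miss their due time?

6

EDD (increasing due date): J8 J9 J7 J3 J1 J2 J4 J5 J6.
J8: 0→19, due 35, tardiness 0
J9: 19→36, due 47, tardiness 0
J7: 36→39, due 48, tardiness 0
J3: 39→60, due 51, tardiness 9
J1: 60→72, due 52, tardiness 20
J2: 72→98, due 68, tardiness 30
J4: 98→109, due 80, tardiness 29
J5: 109→124, due 98, tardiness 26
J6: 124→131, due 110, tardiness 21
Late samples: 6.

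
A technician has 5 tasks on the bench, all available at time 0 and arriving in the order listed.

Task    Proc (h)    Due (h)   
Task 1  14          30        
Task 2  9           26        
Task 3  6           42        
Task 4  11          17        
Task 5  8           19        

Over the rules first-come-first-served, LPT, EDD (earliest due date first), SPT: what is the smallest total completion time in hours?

FIFO (arrival order): Task 1 Task 2 Task 3 Task 4 Task 5.
Task 1: 0→14
Task 2: 14→23
Task 3: 23→29
Task 4: 29→40
Task 5: 40→48
Sum = 14+23+29+40+48 = 154.
LPT (decreasing processing time): Task 1 Task 4 Task 2 Task 5 Task 3.
Task 1: 0→14
Task 4: 14→25
Task 2: 25→34
Task 5: 34→42
Task 3: 42→48
Sum = 14+25+34+42+48 = 163.
EDD (increasing due date): Task 4 Task 5 Task 2 Task 1 Task 3.
Task 4: 0→11
Task 5: 11→19
Task 2: 19→28
Task 1: 28→42
Task 3: 42→48
Sum = 11+19+28+42+48 = 148.
SPT (increasing processing time): Task 3 Task 5 Task 2 Task 4 Task 1.
Task 3: 0→6
Task 5: 6→14
Task 2: 14→23
Task 4: 23→34
Task 1: 34→48
Sum = 6+14+23+34+48 = 125.
FIFO 154, LPT 163, EDD 148, SPT 125 → minimum 125.

125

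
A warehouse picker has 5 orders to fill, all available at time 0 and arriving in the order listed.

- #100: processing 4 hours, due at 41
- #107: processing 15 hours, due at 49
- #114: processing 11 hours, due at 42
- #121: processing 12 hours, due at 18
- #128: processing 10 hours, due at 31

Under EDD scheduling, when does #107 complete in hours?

EDD (increasing due date): #121 #128 #100 #114 #107.
#121: 0→12
#128: 12→22
#100: 22→26
#114: 26→37
#107: 37→52

52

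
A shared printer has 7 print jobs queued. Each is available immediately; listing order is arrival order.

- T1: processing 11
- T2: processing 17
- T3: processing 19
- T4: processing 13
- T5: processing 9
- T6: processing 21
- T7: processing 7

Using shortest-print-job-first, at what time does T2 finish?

57

SPT (increasing processing time): T7 T5 T1 T4 T2 T3 T6.
T7: 0→7
T5: 7→16
T1: 16→27
T4: 27→40
T2: 40→57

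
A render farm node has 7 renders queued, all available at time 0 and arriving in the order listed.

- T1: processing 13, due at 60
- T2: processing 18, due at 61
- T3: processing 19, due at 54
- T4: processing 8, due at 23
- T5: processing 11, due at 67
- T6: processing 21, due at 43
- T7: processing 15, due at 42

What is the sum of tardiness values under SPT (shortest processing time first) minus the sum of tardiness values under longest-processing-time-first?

SPT (increasing processing time): T4 T5 T1 T7 T2 T3 T6.
T4: 0→8, due 23, tardiness 0
T5: 8→19, due 67, tardiness 0
T1: 19→32, due 60, tardiness 0
T7: 32→47, due 42, tardiness 5
T2: 47→65, due 61, tardiness 4
T3: 65→84, due 54, tardiness 30
T6: 84→105, due 43, tardiness 62
Sum = 0+0+0+5+4+30+62 = 101.
LPT (decreasing processing time): T6 T3 T2 T7 T1 T5 T4.
T6: 0→21, due 43, tardiness 0
T3: 21→40, due 54, tardiness 0
T2: 40→58, due 61, tardiness 0
T7: 58→73, due 42, tardiness 31
T1: 73→86, due 60, tardiness 26
T5: 86→97, due 67, tardiness 30
T4: 97→105, due 23, tardiness 82
Sum = 0+0+0+31+26+30+82 = 169.
Difference = 101 − 169 = -68.

-68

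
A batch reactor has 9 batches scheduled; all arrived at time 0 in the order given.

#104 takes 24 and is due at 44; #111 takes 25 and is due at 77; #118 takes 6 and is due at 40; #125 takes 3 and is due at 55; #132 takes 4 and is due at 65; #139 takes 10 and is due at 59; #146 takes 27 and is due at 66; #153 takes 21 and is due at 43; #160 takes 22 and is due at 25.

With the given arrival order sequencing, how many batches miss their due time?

FIFO (arrival order): #104 #111 #118 #125 #132 #139 #146 #153 #160.
#104: 0→24, due 44, tardiness 0
#111: 24→49, due 77, tardiness 0
#118: 49→55, due 40, tardiness 15
#125: 55→58, due 55, tardiness 3
#132: 58→62, due 65, tardiness 0
#139: 62→72, due 59, tardiness 13
#146: 72→99, due 66, tardiness 33
#153: 99→120, due 43, tardiness 77
#160: 120→142, due 25, tardiness 117
Late batches: 6.

6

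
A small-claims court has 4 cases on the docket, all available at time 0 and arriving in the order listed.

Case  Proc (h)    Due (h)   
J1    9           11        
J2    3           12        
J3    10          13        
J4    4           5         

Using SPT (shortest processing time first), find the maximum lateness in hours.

SPT (increasing processing time): J2 J4 J1 J3.
J2: 0→3, due 12, lateness -9
J4: 3→7, due 5, lateness 2
J1: 7→16, due 11, lateness 5
J3: 16→26, due 13, lateness 13
Maximum = 13.

13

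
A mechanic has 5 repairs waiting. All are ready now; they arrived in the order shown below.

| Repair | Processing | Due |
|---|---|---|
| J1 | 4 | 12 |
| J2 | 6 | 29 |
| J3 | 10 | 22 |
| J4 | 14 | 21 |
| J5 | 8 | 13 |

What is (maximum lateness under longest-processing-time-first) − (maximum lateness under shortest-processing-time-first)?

LPT (decreasing processing time): J4 J3 J5 J2 J1.
J4: 0→14, due 21, lateness -7
J3: 14→24, due 22, lateness 2
J5: 24→32, due 13, lateness 19
J2: 32→38, due 29, lateness 9
J1: 38→42, due 12, lateness 30
Maximum = 30.
SPT (increasing processing time): J1 J2 J5 J3 J4.
J1: 0→4, due 12, lateness -8
J2: 4→10, due 29, lateness -19
J5: 10→18, due 13, lateness 5
J3: 18→28, due 22, lateness 6
J4: 28→42, due 21, lateness 21
Maximum = 21.
Difference = 30 − 21 = 9.

9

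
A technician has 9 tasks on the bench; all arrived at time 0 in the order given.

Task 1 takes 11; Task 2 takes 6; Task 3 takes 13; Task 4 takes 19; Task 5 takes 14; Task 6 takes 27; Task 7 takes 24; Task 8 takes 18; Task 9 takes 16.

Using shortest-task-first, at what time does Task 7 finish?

SPT (increasing processing time): Task 2 Task 1 Task 3 Task 5 Task 9 Task 8 Task 4 Task 7 Task 6.
Task 2: 0→6
Task 1: 6→17
Task 3: 17→30
Task 5: 30→44
Task 9: 44→60
Task 8: 60→78
Task 4: 78→97
Task 7: 97→121

121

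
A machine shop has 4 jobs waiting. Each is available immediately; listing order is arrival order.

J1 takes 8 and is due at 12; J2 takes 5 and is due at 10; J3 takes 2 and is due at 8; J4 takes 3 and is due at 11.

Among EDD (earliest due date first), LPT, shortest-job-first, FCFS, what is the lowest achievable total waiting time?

EDD (increasing due date): J3 J2 J4 J1.
J3: waits 0, runs 0→2
J2: waits 2, runs 2→7
J4: waits 7, runs 7→10
J1: waits 10, runs 10→18
Sum = 0+2+7+10 = 19.
LPT (decreasing processing time): J1 J2 J4 J3.
J1: waits 0, runs 0→8
J2: waits 8, runs 8→13
J4: waits 13, runs 13→16
J3: waits 16, runs 16→18
Sum = 0+8+13+16 = 37.
SPT (increasing processing time): J3 J4 J2 J1.
J3: waits 0, runs 0→2
J4: waits 2, runs 2→5
J2: waits 5, runs 5→10
J1: waits 10, runs 10→18
Sum = 0+2+5+10 = 17.
FIFO (arrival order): J1 J2 J3 J4.
J1: waits 0, runs 0→8
J2: waits 8, runs 8→13
J3: waits 13, runs 13→15
J4: waits 15, runs 15→18
Sum = 0+8+13+15 = 36.
EDD 19, LPT 37, SPT 17, FIFO 36 → minimum 17.

17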